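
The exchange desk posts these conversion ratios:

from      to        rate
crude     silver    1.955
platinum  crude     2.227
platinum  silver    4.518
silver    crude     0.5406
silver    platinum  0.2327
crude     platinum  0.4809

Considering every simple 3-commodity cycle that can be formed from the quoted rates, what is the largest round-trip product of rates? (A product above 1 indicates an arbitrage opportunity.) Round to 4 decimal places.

1.1746

silver→crude→platinum→silver: 0.5406 × 0.4809 × 4.518 = 1.17456
silver→platinum→crude→silver: 0.2327 × 2.227 × 1.955 = 1.01313
Maximum is silver→crude→platinum→silver at 1.1746; arbitrage exists.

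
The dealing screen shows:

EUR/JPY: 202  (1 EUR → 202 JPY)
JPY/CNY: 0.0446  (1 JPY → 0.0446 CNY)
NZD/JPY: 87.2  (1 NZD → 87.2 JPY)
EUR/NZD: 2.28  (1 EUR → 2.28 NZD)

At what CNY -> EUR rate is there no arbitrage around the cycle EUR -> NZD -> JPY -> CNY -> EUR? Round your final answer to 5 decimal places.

Known legs of the cycle: 2.28 × 87.2 × 0.0446 = 8.8671936
For no arbitrage the full-cycle product must be 1, so the missing rate is 1 / 8.8671936 ≈ 0.1127753.

0.11278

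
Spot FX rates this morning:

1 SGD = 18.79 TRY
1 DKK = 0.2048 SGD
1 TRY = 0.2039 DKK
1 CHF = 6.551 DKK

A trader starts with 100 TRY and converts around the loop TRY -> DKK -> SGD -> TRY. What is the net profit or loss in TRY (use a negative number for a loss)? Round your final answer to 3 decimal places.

100 TRY × 0.2039 = 20.39 DKK
20.39 DKK × 0.2048 = 4.175872 SGD
4.175872 SGD × 18.79 = 78.46463488 TRY
Net change: 78.46463488 − 100 = -21.53536512 TRY

-21.535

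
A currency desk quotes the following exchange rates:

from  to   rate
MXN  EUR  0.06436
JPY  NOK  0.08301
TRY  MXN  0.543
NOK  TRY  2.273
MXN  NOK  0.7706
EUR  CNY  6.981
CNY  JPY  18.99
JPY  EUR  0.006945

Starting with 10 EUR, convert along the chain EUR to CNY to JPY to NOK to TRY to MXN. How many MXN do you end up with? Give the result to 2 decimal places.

135.82

10 EUR × 6.981 = 69.81 CNY
69.81 CNY × 18.99 = 1325.6919 JPY
1325.6919 JPY × 0.08301 = 110.045684619 NOK
110.045684619 NOK × 2.273 = 250.133841138987 TRY
250.133841138987 TRY × 0.543 = 135.822675738469941 MXN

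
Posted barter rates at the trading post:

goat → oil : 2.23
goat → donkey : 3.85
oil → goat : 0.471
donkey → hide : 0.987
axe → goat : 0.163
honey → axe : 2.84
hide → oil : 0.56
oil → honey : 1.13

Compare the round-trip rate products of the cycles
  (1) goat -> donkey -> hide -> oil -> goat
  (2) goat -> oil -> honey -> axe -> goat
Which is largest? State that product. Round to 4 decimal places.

(1) 3.85 × 0.987 × 0.56 × 0.471 = 1.00227
(2) 2.23 × 1.13 × 2.84 × 0.163 = 1.16651
Highest is cycle (2) at 1.1665 (>1, arbitrage).

1.1665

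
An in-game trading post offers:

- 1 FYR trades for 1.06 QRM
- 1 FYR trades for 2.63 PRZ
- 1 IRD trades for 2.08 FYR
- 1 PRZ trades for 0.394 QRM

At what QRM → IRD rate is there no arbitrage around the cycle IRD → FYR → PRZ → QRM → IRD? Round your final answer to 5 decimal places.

Known legs of the cycle: 2.08 × 2.63 × 0.394 = 2.1553376
For no arbitrage the full-cycle product must be 1, so the missing rate is 1 / 2.1553376 ≈ 0.4639644.

0.46396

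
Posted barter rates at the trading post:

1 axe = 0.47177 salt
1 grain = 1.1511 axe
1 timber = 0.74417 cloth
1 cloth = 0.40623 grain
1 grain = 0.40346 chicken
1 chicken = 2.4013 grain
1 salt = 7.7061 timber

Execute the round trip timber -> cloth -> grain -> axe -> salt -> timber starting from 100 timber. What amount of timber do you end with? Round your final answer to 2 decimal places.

126.51

100 timber × 0.74417 = 74.417 cloth
74.417 cloth × 0.40623 = 30.23041791 grain
30.23041791 grain × 1.1511 = 34.798234056201 axe
34.798234056201 axe × 0.47177 = 16.41676288069394577 salt
16.41676288069394577 salt × 7.7061 = 126.509216434915615498197 timber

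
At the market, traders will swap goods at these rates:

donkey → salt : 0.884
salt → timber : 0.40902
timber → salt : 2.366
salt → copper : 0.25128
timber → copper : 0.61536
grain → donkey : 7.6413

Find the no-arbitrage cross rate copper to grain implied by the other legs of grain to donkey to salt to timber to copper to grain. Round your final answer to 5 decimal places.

0.58818

Known legs of the cycle: 7.6413 × 0.884 × 0.40902 × 0.61536 = 1.70017381247111424
For no arbitrage the full-cycle product must be 1, so the missing rate is 1 / 1.70017381247111424 ≈ 0.5881752.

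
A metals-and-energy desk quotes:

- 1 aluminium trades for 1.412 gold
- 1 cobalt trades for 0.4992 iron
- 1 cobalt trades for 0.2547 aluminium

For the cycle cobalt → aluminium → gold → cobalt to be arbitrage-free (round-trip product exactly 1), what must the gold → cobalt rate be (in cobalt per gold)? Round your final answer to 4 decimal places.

2.7806

Known legs of the cycle: 0.2547 × 1.412 = 0.3596364
For no arbitrage the full-cycle product must be 1, so the missing rate is 1 / 0.3596364 ≈ 2.780586.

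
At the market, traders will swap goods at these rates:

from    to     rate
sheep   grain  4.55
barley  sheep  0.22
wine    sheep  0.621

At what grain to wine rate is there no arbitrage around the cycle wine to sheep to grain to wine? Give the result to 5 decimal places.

Known legs of the cycle: 0.621 × 4.55 = 2.82555
For no arbitrage the full-cycle product must be 1, so the missing rate is 1 / 2.82555 ≈ 0.3539134.

0.35391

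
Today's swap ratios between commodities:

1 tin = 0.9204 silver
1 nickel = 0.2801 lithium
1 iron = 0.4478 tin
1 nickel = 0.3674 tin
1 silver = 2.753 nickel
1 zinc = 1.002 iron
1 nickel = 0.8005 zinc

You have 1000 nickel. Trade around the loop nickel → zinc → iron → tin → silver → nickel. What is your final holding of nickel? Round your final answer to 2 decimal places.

1000 nickel × 0.8005 = 800.5 zinc
800.5 zinc × 1.002 = 802.101 iron
802.101 iron × 0.4478 = 359.1808278 tin
359.1808278 tin × 0.9204 = 330.59003390712 silver
330.59003390712 silver × 2.753 = 910.11436334630136 nickel

910.11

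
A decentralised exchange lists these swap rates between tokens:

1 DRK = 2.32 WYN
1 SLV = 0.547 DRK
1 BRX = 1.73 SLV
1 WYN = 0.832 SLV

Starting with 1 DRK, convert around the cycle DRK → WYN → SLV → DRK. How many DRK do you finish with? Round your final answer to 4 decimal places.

1 DRK × 2.32 = 2.32 WYN
2.32 WYN × 0.832 = 1.93024 SLV
1.93024 SLV × 0.547 = 1.05584128 DRK

1.0558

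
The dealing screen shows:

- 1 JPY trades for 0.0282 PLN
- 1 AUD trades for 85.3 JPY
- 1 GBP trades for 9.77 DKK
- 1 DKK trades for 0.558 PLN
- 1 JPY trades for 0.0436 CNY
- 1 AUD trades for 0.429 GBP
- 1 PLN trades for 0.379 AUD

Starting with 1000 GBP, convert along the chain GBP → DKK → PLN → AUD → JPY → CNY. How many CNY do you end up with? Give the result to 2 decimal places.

1000 GBP × 9.77 = 9770 DKK
9770 DKK × 0.558 = 5451.66 PLN
5451.66 PLN × 0.379 = 2066.17914 AUD
2066.17914 AUD × 85.3 = 176245.080642 JPY
176245.080642 JPY × 0.0436 = 7684.2855159912 CNY

7684.29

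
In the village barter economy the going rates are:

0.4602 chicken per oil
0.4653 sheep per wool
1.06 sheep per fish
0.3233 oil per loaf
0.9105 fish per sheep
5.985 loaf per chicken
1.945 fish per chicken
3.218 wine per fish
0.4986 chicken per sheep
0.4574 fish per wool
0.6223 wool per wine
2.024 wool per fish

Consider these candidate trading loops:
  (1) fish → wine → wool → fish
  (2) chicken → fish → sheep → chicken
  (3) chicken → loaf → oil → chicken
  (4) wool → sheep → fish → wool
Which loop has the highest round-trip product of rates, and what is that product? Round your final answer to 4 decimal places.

(1) 3.218 × 0.6223 × 0.4574 = 0.91597
(2) 1.945 × 1.06 × 0.4986 = 1.02796
(3) 5.985 × 0.3233 × 0.4602 = 0.89046
(4) 0.4653 × 0.9105 × 2.024 = 0.85748
Highest is cycle (2) at 1.0280 (>1, arbitrage).

1.0280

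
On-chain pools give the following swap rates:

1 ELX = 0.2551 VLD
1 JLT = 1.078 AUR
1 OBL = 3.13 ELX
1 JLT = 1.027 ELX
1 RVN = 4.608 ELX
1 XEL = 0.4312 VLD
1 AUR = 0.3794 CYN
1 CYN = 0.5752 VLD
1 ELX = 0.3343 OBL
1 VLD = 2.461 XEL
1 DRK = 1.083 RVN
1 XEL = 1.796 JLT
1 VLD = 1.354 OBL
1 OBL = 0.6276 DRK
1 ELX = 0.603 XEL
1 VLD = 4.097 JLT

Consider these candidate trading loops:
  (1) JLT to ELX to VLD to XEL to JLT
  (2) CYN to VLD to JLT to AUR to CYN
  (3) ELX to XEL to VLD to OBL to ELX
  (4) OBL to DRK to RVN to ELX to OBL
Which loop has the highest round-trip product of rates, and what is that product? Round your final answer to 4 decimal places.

(1) 1.027 × 0.2551 × 2.461 × 1.796 = 1.15797
(2) 0.5752 × 4.097 × 1.078 × 0.3794 = 0.96383
(3) 0.603 × 0.4312 × 1.354 × 3.13 = 1.10194
(4) 0.6276 × 1.083 × 4.608 × 0.3343 = 1.04703
Highest is cycle (1) at 1.1580 (>1, arbitrage).

1.1580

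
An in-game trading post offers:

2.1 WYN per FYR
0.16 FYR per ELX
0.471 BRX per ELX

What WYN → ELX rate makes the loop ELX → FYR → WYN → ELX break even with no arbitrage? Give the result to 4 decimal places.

Known legs of the cycle: 0.16 × 2.1 = 0.336
For no arbitrage the full-cycle product must be 1, so the missing rate is 1 / 0.336 ≈ 2.976190.

2.9762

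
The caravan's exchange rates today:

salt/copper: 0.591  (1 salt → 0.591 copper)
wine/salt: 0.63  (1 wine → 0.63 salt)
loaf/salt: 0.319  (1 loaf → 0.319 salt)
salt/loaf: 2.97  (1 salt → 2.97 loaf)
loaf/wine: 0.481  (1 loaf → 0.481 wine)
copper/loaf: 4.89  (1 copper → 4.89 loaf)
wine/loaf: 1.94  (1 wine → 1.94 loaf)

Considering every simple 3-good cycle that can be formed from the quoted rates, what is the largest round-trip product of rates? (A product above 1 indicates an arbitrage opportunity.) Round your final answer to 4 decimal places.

0.9219

salt→copper→loaf→salt: 0.591 × 4.89 × 0.319 = 0.92191
salt→loaf→wine→salt: 2.97 × 0.481 × 0.63 = 0.90000
Maximum is salt→copper→loaf→salt at 0.9219; no arbitrage — every cycle loses value.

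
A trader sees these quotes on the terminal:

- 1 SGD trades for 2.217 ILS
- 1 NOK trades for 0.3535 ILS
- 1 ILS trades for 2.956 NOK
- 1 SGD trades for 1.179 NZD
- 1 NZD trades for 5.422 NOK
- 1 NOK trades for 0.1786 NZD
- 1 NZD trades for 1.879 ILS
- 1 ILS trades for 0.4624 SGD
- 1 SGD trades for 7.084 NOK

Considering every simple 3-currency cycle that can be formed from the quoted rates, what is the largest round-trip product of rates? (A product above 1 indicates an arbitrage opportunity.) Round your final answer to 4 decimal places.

NOK→ILS→SGD→NOK: 0.3535 × 0.4624 × 7.084 = 1.15794
SGD→NZD→ILS→SGD: 1.179 × 1.879 × 0.4624 = 1.02437
NOK→NZD→ILS→NOK: 0.1786 × 1.879 × 2.956 = 0.99200
Maximum is NOK→ILS→SGD→NOK at 1.1579; arbitrage exists.

1.1579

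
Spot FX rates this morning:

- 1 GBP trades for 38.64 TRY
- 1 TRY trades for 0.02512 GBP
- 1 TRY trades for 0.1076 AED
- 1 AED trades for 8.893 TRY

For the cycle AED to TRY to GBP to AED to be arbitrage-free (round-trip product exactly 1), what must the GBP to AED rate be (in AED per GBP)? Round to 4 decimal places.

4.4764

Known legs of the cycle: 8.893 × 0.02512 = 0.22339216
For no arbitrage the full-cycle product must be 1, so the missing rate is 1 / 0.22339216 ≈ 4.476433.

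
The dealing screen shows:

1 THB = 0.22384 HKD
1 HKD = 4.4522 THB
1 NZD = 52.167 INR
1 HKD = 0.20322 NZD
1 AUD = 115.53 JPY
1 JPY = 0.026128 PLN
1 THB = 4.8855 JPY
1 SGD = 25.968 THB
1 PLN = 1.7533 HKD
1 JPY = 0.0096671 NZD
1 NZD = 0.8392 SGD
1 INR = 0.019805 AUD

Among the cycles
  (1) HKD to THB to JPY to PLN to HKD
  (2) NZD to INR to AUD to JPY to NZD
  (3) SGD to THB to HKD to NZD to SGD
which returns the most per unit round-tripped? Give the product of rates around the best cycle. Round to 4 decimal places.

1.1539

(1) 4.4522 × 4.8855 × 0.026128 × 1.7533 = 0.99643
(2) 52.167 × 0.019805 × 115.53 × 0.0096671 = 1.15388
(3) 25.968 × 0.22384 × 0.20322 × 0.8392 = 0.99131
Highest is cycle (2) at 1.1539 (>1, arbitrage).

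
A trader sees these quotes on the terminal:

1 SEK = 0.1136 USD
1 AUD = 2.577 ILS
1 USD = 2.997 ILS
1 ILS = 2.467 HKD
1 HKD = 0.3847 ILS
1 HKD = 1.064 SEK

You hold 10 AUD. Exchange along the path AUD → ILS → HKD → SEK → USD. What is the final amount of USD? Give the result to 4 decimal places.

10 AUD × 2.577 = 25.77 ILS
25.77 ILS × 2.467 = 63.57459 HKD
63.57459 HKD × 1.064 = 67.64336376 SEK
67.64336376 SEK × 0.1136 = 7.684286123136 USD

7.6843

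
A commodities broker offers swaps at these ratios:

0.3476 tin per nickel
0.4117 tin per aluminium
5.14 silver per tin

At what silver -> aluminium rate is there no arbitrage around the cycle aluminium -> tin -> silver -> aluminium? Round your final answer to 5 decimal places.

Known legs of the cycle: 0.4117 × 5.14 = 2.116138
For no arbitrage the full-cycle product must be 1, so the missing rate is 1 / 2.116138 ≈ 0.4725590.

0.47256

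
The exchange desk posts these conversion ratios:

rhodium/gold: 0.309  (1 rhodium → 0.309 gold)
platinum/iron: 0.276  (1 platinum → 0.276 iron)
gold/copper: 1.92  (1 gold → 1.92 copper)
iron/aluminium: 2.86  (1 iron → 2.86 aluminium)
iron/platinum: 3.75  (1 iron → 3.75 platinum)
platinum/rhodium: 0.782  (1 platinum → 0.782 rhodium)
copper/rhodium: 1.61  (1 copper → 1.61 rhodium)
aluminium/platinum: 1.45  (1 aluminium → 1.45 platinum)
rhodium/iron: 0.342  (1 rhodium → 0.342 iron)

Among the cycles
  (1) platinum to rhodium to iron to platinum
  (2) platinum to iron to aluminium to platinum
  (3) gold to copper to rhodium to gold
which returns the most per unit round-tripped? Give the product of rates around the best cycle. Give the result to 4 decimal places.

1.1446

(1) 0.782 × 0.342 × 3.75 = 1.00292
(2) 0.276 × 2.86 × 1.45 = 1.14457
(3) 1.92 × 1.61 × 0.309 = 0.95518
Highest is cycle (2) at 1.1446 (>1, arbitrage).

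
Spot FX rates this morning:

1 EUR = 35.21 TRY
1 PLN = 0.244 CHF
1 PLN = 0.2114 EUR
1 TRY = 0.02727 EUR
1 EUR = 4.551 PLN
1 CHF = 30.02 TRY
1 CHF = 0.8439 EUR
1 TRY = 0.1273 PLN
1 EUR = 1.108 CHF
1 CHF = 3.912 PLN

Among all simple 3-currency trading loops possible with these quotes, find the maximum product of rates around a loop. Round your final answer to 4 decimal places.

EUR→TRY→PLN→EUR: 35.21 × 0.1273 × 0.2114 = 0.94754
CHF→EUR→PLN→CHF: 0.8439 × 4.551 × 0.244 = 0.93710
CHF→TRY→PLN→CHF: 30.02 × 0.1273 × 0.244 = 0.93246
CHF→PLN→EUR→CHF: 3.912 × 0.2114 × 1.108 = 0.91631
CHF→TRY→EUR→CHF: 30.02 × 0.02727 × 1.108 = 0.90706
Maximum is EUR→TRY→PLN→EUR at 0.9475; no arbitrage — every cycle loses value.

0.9475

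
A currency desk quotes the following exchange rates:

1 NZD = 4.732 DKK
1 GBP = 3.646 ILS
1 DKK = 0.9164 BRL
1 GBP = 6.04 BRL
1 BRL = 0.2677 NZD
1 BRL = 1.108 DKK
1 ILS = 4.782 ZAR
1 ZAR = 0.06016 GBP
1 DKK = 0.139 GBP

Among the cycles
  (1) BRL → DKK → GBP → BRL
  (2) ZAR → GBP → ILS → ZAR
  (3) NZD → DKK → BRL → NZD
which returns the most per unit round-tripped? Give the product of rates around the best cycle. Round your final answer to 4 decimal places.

(1) 1.108 × 0.139 × 6.04 = 0.93023
(2) 0.06016 × 3.646 × 4.782 = 1.04890
(3) 4.732 × 0.9164 × 0.2677 = 1.16086
Highest is cycle (3) at 1.1609 (>1, arbitrage).

1.1609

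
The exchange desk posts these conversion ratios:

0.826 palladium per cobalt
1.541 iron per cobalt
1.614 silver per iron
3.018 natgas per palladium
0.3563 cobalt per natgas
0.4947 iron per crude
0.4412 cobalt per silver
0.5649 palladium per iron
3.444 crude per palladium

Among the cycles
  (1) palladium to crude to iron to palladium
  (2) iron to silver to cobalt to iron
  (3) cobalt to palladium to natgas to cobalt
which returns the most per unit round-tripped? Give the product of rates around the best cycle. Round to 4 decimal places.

(1) 3.444 × 0.4947 × 0.5649 = 0.96245
(2) 1.614 × 0.4412 × 1.541 = 1.09734
(3) 0.826 × 3.018 × 0.3563 = 0.88821
Highest is cycle (2) at 1.0973 (>1, arbitrage).

1.0973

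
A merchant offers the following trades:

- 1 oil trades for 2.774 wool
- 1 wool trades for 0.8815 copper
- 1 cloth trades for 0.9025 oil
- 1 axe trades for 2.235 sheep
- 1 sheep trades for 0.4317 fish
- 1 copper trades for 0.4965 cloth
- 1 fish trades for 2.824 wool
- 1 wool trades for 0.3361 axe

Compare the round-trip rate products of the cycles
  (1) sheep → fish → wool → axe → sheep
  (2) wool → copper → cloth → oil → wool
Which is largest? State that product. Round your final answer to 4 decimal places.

(1) 0.4317 × 2.824 × 0.3361 × 2.235 = 0.91578
(2) 0.8815 × 0.4965 × 0.9025 × 2.774 = 1.09571
Highest is cycle (2) at 1.0957 (>1, arbitrage).

1.0957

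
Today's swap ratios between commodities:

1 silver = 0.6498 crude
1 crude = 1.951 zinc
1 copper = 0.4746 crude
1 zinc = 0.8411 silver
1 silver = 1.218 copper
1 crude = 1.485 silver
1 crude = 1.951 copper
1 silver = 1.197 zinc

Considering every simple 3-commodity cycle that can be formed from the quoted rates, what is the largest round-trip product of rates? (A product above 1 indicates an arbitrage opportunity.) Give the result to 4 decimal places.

crude→zinc→silver→crude: 1.951 × 0.8411 × 0.6498 = 1.06631
crude→silver→copper→crude: 1.485 × 1.218 × 0.4746 = 0.85842
Maximum is crude→zinc→silver→crude at 1.0663; arbitrage exists.

1.0663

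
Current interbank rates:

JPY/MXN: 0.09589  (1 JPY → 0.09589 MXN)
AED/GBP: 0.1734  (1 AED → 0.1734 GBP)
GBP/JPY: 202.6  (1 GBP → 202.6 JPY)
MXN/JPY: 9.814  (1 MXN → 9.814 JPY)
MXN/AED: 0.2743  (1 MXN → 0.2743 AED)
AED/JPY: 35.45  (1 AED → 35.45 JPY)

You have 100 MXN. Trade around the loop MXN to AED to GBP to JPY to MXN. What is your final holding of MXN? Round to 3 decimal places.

100 MXN × 0.2743 = 27.43 AED
27.43 AED × 0.1734 = 4.756362 GBP
4.756362 GBP × 202.6 = 963.6389412 JPY
963.6389412 JPY × 0.09589 = 92.403338071668 MXN

92.403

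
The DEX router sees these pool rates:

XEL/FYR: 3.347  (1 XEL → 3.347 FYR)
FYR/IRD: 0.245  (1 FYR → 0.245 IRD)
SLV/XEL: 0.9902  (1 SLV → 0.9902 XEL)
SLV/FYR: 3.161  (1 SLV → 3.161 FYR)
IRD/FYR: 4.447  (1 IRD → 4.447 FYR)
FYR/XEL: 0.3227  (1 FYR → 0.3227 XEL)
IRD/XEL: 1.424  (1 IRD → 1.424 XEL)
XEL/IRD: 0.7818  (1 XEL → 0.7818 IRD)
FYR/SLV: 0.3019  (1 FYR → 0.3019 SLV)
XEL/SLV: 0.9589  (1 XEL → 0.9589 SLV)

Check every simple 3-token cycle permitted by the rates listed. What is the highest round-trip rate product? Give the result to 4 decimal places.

IRD→XEL→FYR→IRD: 1.424 × 3.347 × 0.245 = 1.16770
IRD→FYR→XEL→IRD: 4.447 × 0.3227 × 0.7818 = 1.12192
XEL→FYR→SLV→XEL: 3.347 × 0.3019 × 0.9902 = 1.00056
XEL→SLV→FYR→XEL: 0.9589 × 3.161 × 0.3227 = 0.97813
Maximum is IRD→XEL→FYR→IRD at 1.1677; arbitrage exists.

1.1677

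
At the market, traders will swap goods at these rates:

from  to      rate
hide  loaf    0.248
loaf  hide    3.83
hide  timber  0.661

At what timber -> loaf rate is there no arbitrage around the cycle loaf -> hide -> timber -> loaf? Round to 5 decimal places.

Known legs of the cycle: 3.83 × 0.661 = 2.53163
For no arbitrage the full-cycle product must be 1, so the missing rate is 1 / 2.53163 ≈ 0.3950024.

0.39500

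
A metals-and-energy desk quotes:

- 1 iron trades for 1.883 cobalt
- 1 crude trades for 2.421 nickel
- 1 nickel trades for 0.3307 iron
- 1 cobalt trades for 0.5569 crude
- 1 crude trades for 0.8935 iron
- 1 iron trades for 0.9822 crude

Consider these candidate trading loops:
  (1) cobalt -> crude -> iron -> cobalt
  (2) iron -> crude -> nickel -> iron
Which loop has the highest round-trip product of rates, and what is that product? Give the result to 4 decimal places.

0.9370

(1) 0.5569 × 0.8935 × 1.883 = 0.93696
(2) 0.9822 × 2.421 × 0.3307 = 0.78637
Highest is cycle (1) at 0.9370 (≤1, no arbitrage).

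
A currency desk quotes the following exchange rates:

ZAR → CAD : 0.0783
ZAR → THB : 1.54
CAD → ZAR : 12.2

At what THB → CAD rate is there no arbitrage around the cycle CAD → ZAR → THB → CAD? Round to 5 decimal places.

0.05323

Known legs of the cycle: 12.2 × 1.54 = 18.788
For no arbitrage the full-cycle product must be 1, so the missing rate is 1 / 18.788 ≈ 0.0532255.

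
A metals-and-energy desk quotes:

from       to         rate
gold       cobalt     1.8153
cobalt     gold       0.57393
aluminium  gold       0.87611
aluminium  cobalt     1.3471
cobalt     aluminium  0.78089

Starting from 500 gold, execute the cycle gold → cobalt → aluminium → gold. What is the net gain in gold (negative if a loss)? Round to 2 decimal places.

120.96

500 gold × 1.8153 = 907.65 cobalt
907.65 cobalt × 0.78089 = 708.7748085 aluminium
708.7748085 aluminium × 0.87611 = 620.964697474935 gold
Net change: 620.964697474935 − 500 = 120.964697474935 gold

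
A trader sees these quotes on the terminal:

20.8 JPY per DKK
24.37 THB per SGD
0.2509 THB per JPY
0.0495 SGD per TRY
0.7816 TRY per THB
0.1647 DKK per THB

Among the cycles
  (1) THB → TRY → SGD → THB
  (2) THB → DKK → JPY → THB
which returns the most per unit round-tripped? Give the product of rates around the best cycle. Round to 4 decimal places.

0.9429

(1) 0.7816 × 0.0495 × 24.37 = 0.94286
(2) 0.1647 × 20.8 × 0.2509 = 0.85952
Highest is cycle (1) at 0.9429 (≤1, no arbitrage).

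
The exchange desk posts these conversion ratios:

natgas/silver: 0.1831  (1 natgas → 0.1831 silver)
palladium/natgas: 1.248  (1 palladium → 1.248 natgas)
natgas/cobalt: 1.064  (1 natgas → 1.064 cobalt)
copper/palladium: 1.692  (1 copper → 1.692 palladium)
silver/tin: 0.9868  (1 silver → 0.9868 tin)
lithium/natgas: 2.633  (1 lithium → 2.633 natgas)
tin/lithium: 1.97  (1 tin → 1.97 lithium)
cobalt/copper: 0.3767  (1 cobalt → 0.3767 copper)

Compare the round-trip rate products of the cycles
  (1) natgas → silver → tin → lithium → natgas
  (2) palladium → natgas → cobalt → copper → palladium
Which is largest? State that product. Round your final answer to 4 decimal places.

0.9372

(1) 0.1831 × 0.9868 × 1.97 × 2.633 = 0.93720
(2) 1.248 × 1.064 × 0.3767 × 1.692 = 0.84635
Highest is cycle (1) at 0.9372 (≤1, no arbitrage).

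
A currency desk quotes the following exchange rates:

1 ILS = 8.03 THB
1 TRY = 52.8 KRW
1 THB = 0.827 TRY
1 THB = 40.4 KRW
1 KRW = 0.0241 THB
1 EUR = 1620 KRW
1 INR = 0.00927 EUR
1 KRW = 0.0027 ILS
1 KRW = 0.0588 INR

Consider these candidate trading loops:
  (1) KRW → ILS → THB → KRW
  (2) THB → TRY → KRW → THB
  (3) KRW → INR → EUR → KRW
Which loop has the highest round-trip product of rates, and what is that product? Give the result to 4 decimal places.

(1) 0.0027 × 8.03 × 40.4 = 0.87591
(2) 0.827 × 52.8 × 0.0241 = 1.05234
(3) 0.0588 × 0.00927 × 1620 = 0.88302
Highest is cycle (2) at 1.0523 (>1, arbitrage).

1.0523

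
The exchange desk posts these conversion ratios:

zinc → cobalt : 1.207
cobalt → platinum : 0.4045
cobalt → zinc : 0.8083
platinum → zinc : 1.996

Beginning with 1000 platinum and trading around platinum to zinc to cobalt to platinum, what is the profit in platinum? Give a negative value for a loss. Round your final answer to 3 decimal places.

-25.490

1000 platinum × 1.996 = 1996 zinc
1996 zinc × 1.207 = 2409.172 cobalt
2409.172 cobalt × 0.4045 = 974.510074 platinum
Net change: 974.510074 − 1000 = -25.489926 platinum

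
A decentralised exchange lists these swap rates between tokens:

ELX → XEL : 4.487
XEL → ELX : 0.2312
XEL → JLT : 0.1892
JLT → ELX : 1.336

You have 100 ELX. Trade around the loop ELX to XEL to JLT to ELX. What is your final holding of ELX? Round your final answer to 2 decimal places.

100 ELX × 4.487 = 448.7 XEL
448.7 XEL × 0.1892 = 84.89404 JLT
84.89404 JLT × 1.336 = 113.41843744 ELX

113.42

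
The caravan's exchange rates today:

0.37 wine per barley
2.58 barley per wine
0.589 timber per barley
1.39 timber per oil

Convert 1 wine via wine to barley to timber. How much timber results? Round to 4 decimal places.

1 wine × 2.58 = 2.58 barley
2.58 barley × 0.589 = 1.51962 timber

1.5196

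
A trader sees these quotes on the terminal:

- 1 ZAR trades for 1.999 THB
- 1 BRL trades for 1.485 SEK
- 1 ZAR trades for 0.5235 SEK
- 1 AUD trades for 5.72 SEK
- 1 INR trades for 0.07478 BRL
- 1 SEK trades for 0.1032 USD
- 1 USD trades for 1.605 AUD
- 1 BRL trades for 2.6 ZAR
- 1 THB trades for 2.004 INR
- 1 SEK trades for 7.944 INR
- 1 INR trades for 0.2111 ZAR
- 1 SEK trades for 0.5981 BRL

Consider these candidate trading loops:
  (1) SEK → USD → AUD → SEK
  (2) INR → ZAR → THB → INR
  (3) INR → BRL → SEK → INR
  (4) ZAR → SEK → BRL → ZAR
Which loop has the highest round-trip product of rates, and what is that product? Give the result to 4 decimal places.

(1) 0.1032 × 1.605 × 5.72 = 0.94744
(2) 0.2111 × 1.999 × 2.004 = 0.84567
(3) 0.07478 × 1.485 × 7.944 = 0.88217
(4) 0.5235 × 0.5981 × 2.6 = 0.81407
Highest is cycle (1) at 0.9474 (≤1, no arbitrage).

0.9474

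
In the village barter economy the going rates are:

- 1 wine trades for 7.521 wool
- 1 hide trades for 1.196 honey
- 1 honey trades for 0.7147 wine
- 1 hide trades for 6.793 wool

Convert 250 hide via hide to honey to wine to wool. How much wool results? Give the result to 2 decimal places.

1607.20

250 hide × 1.196 = 299 honey
299 honey × 0.7147 = 213.6953 wine
213.6953 wine × 7.521 = 1607.2023513 wool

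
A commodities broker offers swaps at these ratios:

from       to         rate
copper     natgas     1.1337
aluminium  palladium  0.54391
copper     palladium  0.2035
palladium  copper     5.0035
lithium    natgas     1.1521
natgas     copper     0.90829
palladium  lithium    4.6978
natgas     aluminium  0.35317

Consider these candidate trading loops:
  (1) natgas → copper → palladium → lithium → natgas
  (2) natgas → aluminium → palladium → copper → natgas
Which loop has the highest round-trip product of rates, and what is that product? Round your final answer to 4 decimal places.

1.0896

(1) 0.90829 × 0.2035 × 4.6978 × 1.1521 = 1.00040
(2) 0.35317 × 0.54391 × 5.0035 × 1.1337 = 1.08964
Highest is cycle (2) at 1.0896 (>1, arbitrage).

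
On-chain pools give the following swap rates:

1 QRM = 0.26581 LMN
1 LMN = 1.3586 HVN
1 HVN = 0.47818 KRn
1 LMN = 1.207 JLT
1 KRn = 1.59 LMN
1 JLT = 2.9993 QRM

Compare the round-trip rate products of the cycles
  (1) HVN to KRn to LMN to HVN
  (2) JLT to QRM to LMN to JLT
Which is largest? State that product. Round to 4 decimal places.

1.0330

(1) 0.47818 × 1.59 × 1.3586 = 1.03295
(2) 2.9993 × 0.26581 × 1.207 = 0.96227
Highest is cycle (1) at 1.0330 (>1, arbitrage).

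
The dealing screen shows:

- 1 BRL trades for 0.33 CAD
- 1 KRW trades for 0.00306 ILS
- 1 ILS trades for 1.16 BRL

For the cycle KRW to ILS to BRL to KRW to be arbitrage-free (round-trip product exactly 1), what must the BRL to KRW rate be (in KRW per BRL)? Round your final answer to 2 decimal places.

281.72

Known legs of the cycle: 0.00306 × 1.16 = 0.0035496
For no arbitrage the full-cycle product must be 1, so the missing rate is 1 / 0.0035496 ≈ 281.7219.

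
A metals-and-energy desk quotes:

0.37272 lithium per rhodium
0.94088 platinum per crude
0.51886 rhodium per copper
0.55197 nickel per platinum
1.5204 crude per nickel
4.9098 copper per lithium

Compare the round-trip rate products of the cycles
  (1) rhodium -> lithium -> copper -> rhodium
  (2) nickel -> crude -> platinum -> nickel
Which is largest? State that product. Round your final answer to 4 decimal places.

0.9495

(1) 0.37272 × 4.9098 × 0.51886 = 0.94950
(2) 1.5204 × 0.94088 × 0.55197 = 0.78960
Highest is cycle (1) at 0.9495 (≤1, no arbitrage).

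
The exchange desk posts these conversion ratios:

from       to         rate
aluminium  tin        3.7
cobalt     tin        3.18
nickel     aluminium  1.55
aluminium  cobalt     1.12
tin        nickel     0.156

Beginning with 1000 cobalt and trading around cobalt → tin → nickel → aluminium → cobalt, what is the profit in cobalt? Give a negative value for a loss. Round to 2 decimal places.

-138.81

1000 cobalt × 3.18 = 3180 tin
3180 tin × 0.156 = 496.08 nickel
496.08 nickel × 1.55 = 768.924 aluminium
768.924 aluminium × 1.12 = 861.19488 cobalt
Net change: 861.19488 − 1000 = -138.80512 cobalt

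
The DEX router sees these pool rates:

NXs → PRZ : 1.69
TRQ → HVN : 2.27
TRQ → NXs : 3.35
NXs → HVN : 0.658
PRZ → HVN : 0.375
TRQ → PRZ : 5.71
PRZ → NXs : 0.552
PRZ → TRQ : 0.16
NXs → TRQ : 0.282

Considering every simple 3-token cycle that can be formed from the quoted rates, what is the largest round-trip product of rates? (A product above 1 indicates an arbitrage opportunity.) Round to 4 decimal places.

0.9058

PRZ→TRQ→NXs→PRZ: 0.16 × 3.35 × 1.69 = 0.90584
PRZ→NXs→TRQ→PRZ: 0.552 × 0.282 × 5.71 = 0.88884
Maximum is PRZ→TRQ→NXs→PRZ at 0.9058; no arbitrage — every cycle loses value.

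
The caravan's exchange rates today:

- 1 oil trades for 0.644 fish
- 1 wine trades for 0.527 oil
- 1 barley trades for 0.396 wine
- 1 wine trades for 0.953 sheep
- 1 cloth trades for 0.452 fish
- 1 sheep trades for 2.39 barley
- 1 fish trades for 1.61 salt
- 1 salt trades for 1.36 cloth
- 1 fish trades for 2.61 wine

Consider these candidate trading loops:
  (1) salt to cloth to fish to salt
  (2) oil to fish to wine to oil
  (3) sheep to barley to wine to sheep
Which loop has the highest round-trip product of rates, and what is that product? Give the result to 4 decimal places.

0.9897

(1) 1.36 × 0.452 × 1.61 = 0.98970
(2) 0.644 × 2.61 × 0.527 = 0.88580
(3) 2.39 × 0.396 × 0.953 = 0.90196
Highest is cycle (1) at 0.9897 (≤1, no arbitrage).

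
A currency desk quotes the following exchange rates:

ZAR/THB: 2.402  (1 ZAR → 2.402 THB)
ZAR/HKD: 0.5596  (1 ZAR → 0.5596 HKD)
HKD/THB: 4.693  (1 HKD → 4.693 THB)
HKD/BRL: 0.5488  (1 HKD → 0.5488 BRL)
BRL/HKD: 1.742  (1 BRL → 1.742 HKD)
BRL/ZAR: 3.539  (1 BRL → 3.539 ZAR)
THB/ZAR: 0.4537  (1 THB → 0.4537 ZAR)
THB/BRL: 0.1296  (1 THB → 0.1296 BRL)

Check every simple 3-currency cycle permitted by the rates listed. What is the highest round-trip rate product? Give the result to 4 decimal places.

1.1915

ZAR→HKD→THB→ZAR: 0.5596 × 4.693 × 0.4537 = 1.19151
BRL→ZAR→THB→BRL: 3.539 × 2.402 × 0.1296 = 1.10169
BRL→ZAR→HKD→BRL: 3.539 × 0.5596 × 0.5488 = 1.08686
BRL→HKD→THB→BRL: 1.742 × 4.693 × 0.1296 = 1.05951
Maximum is ZAR→HKD→THB→ZAR at 1.1915; arbitrage exists.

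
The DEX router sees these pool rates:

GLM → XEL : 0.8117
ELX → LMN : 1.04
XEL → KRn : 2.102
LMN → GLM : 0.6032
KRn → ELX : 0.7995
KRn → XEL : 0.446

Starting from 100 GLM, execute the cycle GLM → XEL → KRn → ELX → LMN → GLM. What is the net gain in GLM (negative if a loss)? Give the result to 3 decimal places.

-14.426

100 GLM × 0.8117 = 81.17 XEL
81.17 XEL × 2.102 = 170.61934 KRn
170.61934 KRn × 0.7995 = 136.41016233 ELX
136.41016233 ELX × 1.04 = 141.8665688232 LMN
141.8665688232 LMN × 0.6032 = 85.57391431415424 GLM
Net change: 85.57391431415424 − 100 = -14.42608568584576 GLM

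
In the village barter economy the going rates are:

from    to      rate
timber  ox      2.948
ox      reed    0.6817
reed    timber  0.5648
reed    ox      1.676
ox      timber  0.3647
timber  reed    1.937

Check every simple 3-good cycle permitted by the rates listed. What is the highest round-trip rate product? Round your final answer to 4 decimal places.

1.1840

ox→timber→reed→ox: 0.3647 × 1.937 × 1.676 = 1.18397
ox→reed→timber→ox: 0.6817 × 0.5648 × 2.948 = 1.13505
Maximum is ox→timber→reed→ox at 1.1840; arbitrage exists.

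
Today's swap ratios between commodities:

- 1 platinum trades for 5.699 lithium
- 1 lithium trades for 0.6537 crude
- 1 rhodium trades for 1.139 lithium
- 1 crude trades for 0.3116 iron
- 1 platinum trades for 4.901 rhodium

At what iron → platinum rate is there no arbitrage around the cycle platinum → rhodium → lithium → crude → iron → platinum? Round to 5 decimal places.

0.87946

Known legs of the cycle: 4.901 × 1.139 × 0.6537 × 0.3116 = 1.13706256204788
For no arbitrage the full-cycle product must be 1, so the missing rate is 1 / 1.13706256204788 ≈ 0.8794591.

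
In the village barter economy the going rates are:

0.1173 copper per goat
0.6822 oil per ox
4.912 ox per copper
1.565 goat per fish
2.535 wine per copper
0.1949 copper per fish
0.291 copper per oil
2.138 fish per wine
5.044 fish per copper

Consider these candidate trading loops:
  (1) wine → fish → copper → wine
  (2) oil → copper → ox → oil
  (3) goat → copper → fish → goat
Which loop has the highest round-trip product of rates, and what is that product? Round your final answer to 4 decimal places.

(1) 2.138 × 0.1949 × 2.535 = 1.05632
(2) 0.291 × 4.912 × 0.6822 = 0.97513
(3) 0.1173 × 5.044 × 1.565 = 0.92595
Highest is cycle (1) at 1.0563 (>1, arbitrage).

1.0563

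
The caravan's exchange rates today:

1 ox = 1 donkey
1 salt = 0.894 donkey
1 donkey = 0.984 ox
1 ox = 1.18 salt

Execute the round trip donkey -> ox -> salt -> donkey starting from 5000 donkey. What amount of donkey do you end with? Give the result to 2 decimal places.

5190.21

5000 donkey × 0.984 = 4920 ox
4920 ox × 1.18 = 5805.6 salt
5805.6 salt × 0.894 = 5190.2064 donkey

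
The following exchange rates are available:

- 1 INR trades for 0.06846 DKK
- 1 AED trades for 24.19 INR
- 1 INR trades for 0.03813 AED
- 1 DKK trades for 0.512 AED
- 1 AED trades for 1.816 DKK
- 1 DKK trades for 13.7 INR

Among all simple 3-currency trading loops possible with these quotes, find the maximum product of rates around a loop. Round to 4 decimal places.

0.9486

AED→DKK→INR→AED: 1.816 × 13.7 × 0.03813 = 0.94864
AED→INR→DKK→AED: 24.19 × 0.06846 × 0.512 = 0.84790
Maximum is AED→DKK→INR→AED at 0.9486; no arbitrage — every cycle loses value.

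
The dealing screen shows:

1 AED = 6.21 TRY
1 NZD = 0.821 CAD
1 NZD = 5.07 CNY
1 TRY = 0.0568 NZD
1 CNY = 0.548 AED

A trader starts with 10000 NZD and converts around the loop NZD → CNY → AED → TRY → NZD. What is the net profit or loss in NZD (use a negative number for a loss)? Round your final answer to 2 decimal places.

10000 NZD × 5.07 = 50700 CNY
50700 CNY × 0.548 = 27783.6 AED
27783.6 AED × 6.21 = 172536.156 TRY
172536.156 TRY × 0.0568 = 9800.0536608 NZD
Net change: 9800.0536608 − 10000 = -199.9463392 NZD

-199.95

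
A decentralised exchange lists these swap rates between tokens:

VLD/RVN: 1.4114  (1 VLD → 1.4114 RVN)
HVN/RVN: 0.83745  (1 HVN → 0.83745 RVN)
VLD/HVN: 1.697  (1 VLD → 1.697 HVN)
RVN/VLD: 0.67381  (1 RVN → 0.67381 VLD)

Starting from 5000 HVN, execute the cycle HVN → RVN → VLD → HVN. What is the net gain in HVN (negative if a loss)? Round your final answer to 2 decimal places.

5000 HVN × 0.83745 = 4187.25 RVN
4187.25 RVN × 0.67381 = 2821.4109225 VLD
2821.4109225 VLD × 1.697 = 4787.9343354825 HVN
Net change: 4787.9343354825 − 5000 = -212.0656645175 HVN

-212.07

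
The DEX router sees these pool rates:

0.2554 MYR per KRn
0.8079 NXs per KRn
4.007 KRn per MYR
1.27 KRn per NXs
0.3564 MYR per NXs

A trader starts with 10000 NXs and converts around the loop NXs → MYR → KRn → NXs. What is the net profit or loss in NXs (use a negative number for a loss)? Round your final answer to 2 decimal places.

1537.58

10000 NXs × 0.3564 = 3564 MYR
3564 MYR × 4.007 = 14280.948 KRn
14280.948 KRn × 0.8079 = 11537.5778892 NXs
Net change: 11537.5778892 − 10000 = 1537.5778892 NXs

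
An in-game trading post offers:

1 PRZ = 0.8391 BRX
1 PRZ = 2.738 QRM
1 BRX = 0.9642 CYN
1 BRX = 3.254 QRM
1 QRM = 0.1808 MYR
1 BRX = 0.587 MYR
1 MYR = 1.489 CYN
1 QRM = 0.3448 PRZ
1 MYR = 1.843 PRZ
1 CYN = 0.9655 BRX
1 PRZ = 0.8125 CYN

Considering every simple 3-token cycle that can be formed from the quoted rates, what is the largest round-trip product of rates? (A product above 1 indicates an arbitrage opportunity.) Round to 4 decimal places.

0.9415

QRM→PRZ→BRX→QRM: 0.3448 × 0.8391 × 3.254 = 0.94145
MYR→PRZ→QRM→MYR: 1.843 × 2.738 × 0.1808 = 0.91234
MYR→PRZ→BRX→MYR: 1.843 × 0.8391 × 0.587 = 0.90777
MYR→CYN→BRX→MYR: 1.489 × 0.9655 × 0.587 = 0.84389
Maximum is QRM→PRZ→BRX→QRM at 0.9415; no arbitrage — every cycle loses value.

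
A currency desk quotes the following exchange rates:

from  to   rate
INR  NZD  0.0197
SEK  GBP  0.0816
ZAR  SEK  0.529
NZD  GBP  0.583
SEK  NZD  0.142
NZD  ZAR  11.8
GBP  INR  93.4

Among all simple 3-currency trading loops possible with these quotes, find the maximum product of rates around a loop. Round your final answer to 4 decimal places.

1.0727

INR→NZD→GBP→INR: 0.0197 × 0.583 × 93.4 = 1.07271
SEK→NZD→ZAR→SEK: 0.142 × 11.8 × 0.529 = 0.88639
Maximum is INR→NZD→GBP→INR at 1.0727; arbitrage exists.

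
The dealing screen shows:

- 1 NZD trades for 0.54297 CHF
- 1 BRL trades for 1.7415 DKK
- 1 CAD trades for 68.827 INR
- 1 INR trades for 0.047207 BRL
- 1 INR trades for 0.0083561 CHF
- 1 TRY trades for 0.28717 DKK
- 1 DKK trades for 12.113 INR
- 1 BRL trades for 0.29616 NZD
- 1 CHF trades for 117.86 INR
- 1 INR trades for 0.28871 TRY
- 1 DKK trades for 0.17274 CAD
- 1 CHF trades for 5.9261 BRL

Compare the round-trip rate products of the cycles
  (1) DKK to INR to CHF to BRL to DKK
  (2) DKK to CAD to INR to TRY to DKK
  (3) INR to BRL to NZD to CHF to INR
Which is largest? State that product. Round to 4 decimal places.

(1) 12.113 × 0.0083561 × 5.9261 × 1.7415 = 1.04459
(2) 0.17274 × 68.827 × 0.28871 × 0.28717 = 0.98572
(3) 0.047207 × 0.29616 × 0.54297 × 117.86 = 0.89470
Highest is cycle (1) at 1.0446 (>1, arbitrage).

1.0446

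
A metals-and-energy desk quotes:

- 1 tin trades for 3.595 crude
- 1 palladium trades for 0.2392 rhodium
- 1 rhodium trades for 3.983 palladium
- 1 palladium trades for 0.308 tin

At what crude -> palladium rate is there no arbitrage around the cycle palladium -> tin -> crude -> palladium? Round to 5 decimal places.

0.90313

Known legs of the cycle: 0.308 × 3.595 = 1.10726
For no arbitrage the full-cycle product must be 1, so the missing rate is 1 / 1.10726 ≈ 0.9031302.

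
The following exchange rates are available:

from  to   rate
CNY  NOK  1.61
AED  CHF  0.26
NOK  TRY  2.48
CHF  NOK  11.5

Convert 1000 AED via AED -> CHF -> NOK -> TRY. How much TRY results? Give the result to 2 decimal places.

7415.20

1000 AED × 0.26 = 260 CHF
260 CHF × 11.5 = 2990 NOK
2990 NOK × 2.48 = 7415.2 TRY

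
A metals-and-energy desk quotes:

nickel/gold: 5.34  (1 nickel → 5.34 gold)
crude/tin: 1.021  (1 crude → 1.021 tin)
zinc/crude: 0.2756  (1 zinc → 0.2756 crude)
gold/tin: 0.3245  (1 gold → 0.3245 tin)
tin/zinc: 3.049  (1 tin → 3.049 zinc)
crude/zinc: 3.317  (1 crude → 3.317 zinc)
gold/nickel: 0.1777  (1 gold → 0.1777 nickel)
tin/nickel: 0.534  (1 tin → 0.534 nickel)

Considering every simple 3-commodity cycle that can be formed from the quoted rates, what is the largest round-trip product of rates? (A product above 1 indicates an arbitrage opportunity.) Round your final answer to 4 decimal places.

0.9253

tin→nickel→gold→tin: 0.534 × 5.34 × 0.3245 = 0.92533
tin→zinc→crude→tin: 3.049 × 0.2756 × 1.021 = 0.85795
Maximum is tin→nickel→gold→tin at 0.9253; no arbitrage — every cycle loses value.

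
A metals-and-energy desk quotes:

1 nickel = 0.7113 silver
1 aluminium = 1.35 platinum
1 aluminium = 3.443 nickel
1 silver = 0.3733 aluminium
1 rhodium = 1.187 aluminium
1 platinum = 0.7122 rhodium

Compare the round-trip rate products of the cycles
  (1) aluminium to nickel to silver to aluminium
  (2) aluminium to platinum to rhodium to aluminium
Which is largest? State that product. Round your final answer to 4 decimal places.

1.1413

(1) 3.443 × 0.7113 × 0.3733 = 0.91421
(2) 1.35 × 0.7122 × 1.187 = 1.14126
Highest is cycle (2) at 1.1413 (>1, arbitrage).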